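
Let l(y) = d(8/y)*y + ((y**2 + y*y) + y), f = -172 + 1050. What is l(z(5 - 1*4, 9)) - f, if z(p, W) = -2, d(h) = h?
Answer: -864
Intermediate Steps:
f = 878
l(y) = 8 + y + 2*y**2 (l(y) = (8/y)*y + ((y**2 + y*y) + y) = 8 + ((y**2 + y**2) + y) = 8 + (2*y**2 + y) = 8 + (y + 2*y**2) = 8 + y + 2*y**2)
l(z(5 - 1*4, 9)) - f = (8 - 2*(1 + 2*(-2))) - 1*878 = (8 - 2*(1 - 4)) - 878 = (8 - 2*(-3)) - 878 = (8 + 6) - 878 = 14 - 878 = -864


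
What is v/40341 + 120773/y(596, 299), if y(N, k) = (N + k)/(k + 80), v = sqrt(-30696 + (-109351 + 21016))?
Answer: 45772967/895 + I*sqrt(119031)/40341 ≈ 51143.0 + 0.0085523*I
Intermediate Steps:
v = I*sqrt(119031) (v = sqrt(-30696 - 88335) = sqrt(-119031) = I*sqrt(119031) ≈ 345.01*I)
y(N, k) = (N + k)/(80 + k)
v/40341 + 120773/y(596, 299) = (I*sqrt(119031))/40341 + 120773/(((596 + 299)/(80 + 299))) = (I*sqrt(119031))*(1/40341) + 120773/((895/379)) = I*sqrt(119031)/40341 + 120773/(((1/379)*895)) = I*sqrt(119031)/40341 + 120773/(895/379) = I*sqrt(119031)/40341 + 120773*(379/895) = I*sqrt(119031)/40341 + 45772967/895 = 45772967/895 + I*sqrt(119031)/40341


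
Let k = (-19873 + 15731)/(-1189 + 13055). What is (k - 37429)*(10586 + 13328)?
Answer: -5310541995792/5933 ≈ -8.9509e+8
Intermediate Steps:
k = -2071/5933 (k = -4142/11866 = -4142*1/11866 = -2071/5933 ≈ -0.34906)
(k - 37429)*(10586 + 13328) = (-2071/5933 - 37429)*(10586 + 13328) = -222068328/5933*23914 = -5310541995792/5933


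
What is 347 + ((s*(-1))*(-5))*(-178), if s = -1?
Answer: 1237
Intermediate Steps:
347 + ((s*(-1))*(-5))*(-178) = 347 + (-1*(-1)*(-5))*(-178) = 347 + (1*(-5))*(-178) = 347 - 5*(-178) = 347 + 890 = 1237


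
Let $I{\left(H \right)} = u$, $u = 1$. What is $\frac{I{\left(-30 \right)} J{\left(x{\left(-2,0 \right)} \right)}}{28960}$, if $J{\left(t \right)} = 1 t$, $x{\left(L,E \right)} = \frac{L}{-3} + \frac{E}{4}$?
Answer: $\frac{1}{43440} \approx 2.302 \cdot 10^{-5}$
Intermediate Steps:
$I{\left(H \right)} = 1$
$x{\left(L,E \right)} = - \frac{L}{3} + \frac{E}{4}$ ($x{\left(L,E \right)} = L \left(- \frac{1}{3}\right) + E \frac{1}{4} = - \frac{L}{3} + \frac{E}{4}$)
$J{\left(t \right)} = t$
$\frac{I{\left(-30 \right)} J{\left(x{\left(-2,0 \right)} \right)}}{28960} = \frac{1 \left(\left(- \frac{1}{3}\right) \left(-2\right) + \frac{1}{4} \cdot 0\right)}{28960} = 1 \left(\frac{2}{3} + 0\right) \frac{1}{28960} = 1 \cdot \frac{2}{3} \cdot \frac{1}{28960} = \frac{2}{3} \cdot \frac{1}{28960} = \frac{1}{43440}$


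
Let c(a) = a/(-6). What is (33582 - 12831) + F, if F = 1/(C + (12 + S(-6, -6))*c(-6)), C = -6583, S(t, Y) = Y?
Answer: 136479326/6577 ≈ 20751.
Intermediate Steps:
c(a) = -a/6 (c(a) = a*(-⅙) = -a/6)
F = -1/6577 (F = 1/(-6583 + (12 - 6)*(-⅙*(-6))) = 1/(-6583 + 6*1) = 1/(-6583 + 6) = 1/(-6577) = -1/6577 ≈ -0.00015204)
(33582 - 12831) + F = (33582 - 12831) - 1/6577 = 20751 - 1/6577 = 136479326/6577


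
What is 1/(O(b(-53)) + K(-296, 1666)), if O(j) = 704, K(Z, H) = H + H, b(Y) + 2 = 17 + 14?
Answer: 1/4036 ≈ 0.00024777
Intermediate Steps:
b(Y) = 29 (b(Y) = -2 + (17 + 14) = -2 + 31 = 29)
K(Z, H) = 2*H
1/(O(b(-53)) + K(-296, 1666)) = 1/(704 + 2*1666) = 1/(704 + 3332) = 1/4036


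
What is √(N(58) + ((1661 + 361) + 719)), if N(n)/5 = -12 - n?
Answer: √2391 ≈ 48.898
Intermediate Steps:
N(n) = -60 - 5*n (N(n) = 5*(-12 - n) = -60 - 5*n)
√(N(58) + ((1661 + 361) + 719)) = √((-60 - 5*58) + ((1661 + 361) + 719)) = √((-60 - 290) + (2022 + 719)) = √(-350 + 2741) = √2391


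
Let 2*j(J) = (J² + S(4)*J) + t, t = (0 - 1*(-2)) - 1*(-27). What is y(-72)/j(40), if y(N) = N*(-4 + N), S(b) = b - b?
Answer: 1216/181 ≈ 6.7182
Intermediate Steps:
S(b) = 0
t = 29 (t = (0 + 2) + 27 = 2 + 27 = 29)
j(J) = 29/2 + J²/2 (j(J) = ((J² + 0*J) + 29)/2 = ((J² + 0) + 29)/2 = (J² + 29)/2 = (29 + J²)/2 = 29/2 + J²/2)
y(-72)/j(40) = (-72*(-4 - 72))/(29/2 + (½)*40²) = (-72*(-76))/(29/2 + (½)*1600) = 5472/(29/2 + 800) = 5472/(1629/2) = 5472*(2/1629) = 1216/181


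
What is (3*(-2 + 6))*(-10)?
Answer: -120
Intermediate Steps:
(3*(-2 + 6))*(-10) = (3*4)*(-10) = 12*(-10) = -120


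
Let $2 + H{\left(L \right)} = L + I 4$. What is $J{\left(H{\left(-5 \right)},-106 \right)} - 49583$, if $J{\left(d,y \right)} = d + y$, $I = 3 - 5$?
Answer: $-49704$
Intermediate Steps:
$I = -2$
$H{\left(L \right)} = -10 + L$ ($H{\left(L \right)} = -2 + \left(L - 8\right) = -2 + \left(-8 + L\right) = -10 + L$)
$J{\left(H{\left(-5 \right)},-106 \right)} - 49583 = \left(\left(-10 - 5\right) - 106\right) - 49583 = \left(-15 - 106\right) - 49583 = -121 - 49583 = -49704$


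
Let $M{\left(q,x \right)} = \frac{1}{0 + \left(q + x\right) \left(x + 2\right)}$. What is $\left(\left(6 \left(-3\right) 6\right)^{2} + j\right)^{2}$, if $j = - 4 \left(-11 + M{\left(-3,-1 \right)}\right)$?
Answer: $137100681$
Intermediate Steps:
$M{\left(q,x \right)} = \frac{1}{\left(2 + x\right) \left(q + x\right)}$ ($M{\left(q,x \right)} = \frac{1}{0 + \left(q + x\right) \left(2 + x\right)} = \frac{1}{0 + \left(2 + x\right) \left(q + x\right)} = \frac{1}{\left(2 + x\right) \left(q + x\right)}$)
$j = 45$ ($j = - 4 \left(-11 + \frac{1}{\left(-1\right)^{2} + 2 \left(-3\right) + 2 \left(-1\right) - -3}\right) = - 4 \left(-11 + \frac{1}{1 - 6 - 2 + 3}\right) = - 4 \left(-11 + \frac{1}{-4}\right) = - 4 \left(-11 - \frac{1}{4}\right) = \left(-4\right) \left(- \frac{45}{4}\right) = 45$)
$\left(\left(6 \left(-3\right) 6\right)^{2} + j\right)^{2} = \left(\left(6 \left(-3\right) 6\right)^{2} + 45\right)^{2} = \left(\left(\left(-18\right) 6\right)^{2} + 45\right)^{2} = \left(\left(-108\right)^{2} + 45\right)^{2} = \left(11664 + 45\right)^{2} = 11709^{2} = 137100681$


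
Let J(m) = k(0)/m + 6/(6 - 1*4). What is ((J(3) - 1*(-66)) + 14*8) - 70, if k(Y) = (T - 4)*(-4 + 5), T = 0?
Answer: 329/3 ≈ 109.67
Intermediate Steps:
k(Y) = -4 (k(Y) = (0 - 4)*(-4 + 5) = -4*1 = -4)
J(m) = 3 - 4/m (J(m) = -4/m + 6/(6 - 1*4) = -4/m + 6/(6 - 4) = -4/m + 6/2 = -4/m + 6*(1/2) = -4/m + 3 = 3 - 4/m)
((J(3) - 1*(-66)) + 14*8) - 70 = (((3 - 4/3) - 1*(-66)) + 14*8) - 70 = (((3 - 4*1/3) + 66) + 112) - 70 = (((3 - 4/3) + 66) + 112) - 70 = ((5/3 + 66) + 112) - 70 = (203/3 + 112) - 70 = 539/3 - 70 = 329/3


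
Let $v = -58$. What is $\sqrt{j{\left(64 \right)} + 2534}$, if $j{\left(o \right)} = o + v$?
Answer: $2 \sqrt{635} \approx 50.398$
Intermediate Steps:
$j{\left(o \right)} = -58 + o$ ($j{\left(o \right)} = o - 58 = -58 + o$)
$\sqrt{j{\left(64 \right)} + 2534} = \sqrt{\left(-58 + 64\right) + 2534} = \sqrt{6 + 2534} = \sqrt{2540} = 2 \sqrt{635}$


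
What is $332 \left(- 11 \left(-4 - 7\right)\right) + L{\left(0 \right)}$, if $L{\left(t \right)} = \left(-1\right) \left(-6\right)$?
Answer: $40178$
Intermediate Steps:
$L{\left(t \right)} = 6$
$332 \left(- 11 \left(-4 - 7\right)\right) + L{\left(0 \right)} = 332 \left(- 11 \left(-4 - 7\right)\right) + 6 = 332 \left(\left(-11\right) \left(-11\right)\right) + 6 = 332 \cdot 121 + 6 = 40172 + 6 = 40178$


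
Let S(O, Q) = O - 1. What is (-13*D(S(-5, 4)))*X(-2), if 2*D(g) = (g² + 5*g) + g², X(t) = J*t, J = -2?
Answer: -1092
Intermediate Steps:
S(O, Q) = -1 + O
X(t) = -2*t
D(g) = g² + 5*g/2 (D(g) = ((g² + 5*g) + g²)/2 = (2*g² + 5*g)/2 = g² + 5*g/2)
(-13*D(S(-5, 4)))*X(-2) = (-13*(-1 - 5)*(5 + 2*(-1 - 5))/2)*(-2*(-2)) = -13*(-6)*(5 + 2*(-6))/2*4 = -13*(-6)*(5 - 12)/2*4 = -13*(-6)*(-7)/2*4 = -13*21*4 = -273*4 = -1092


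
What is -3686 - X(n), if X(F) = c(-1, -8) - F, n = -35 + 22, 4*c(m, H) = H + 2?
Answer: -7395/2 ≈ -3697.5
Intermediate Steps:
c(m, H) = ½ + H/4 (c(m, H) = (H + 2)/4 = (2 + H)/4 = ½ + H/4)
n = -13
X(F) = -3/2 - F (X(F) = (½ + (¼)*(-8)) - F = (½ - 2) - F = -3/2 - F)
-3686 - X(n) = -3686 - (-3/2 - 1*(-13)) = -3686 - (-3/2 + 13) = -3686 - 1*23/2 = -3686 - 23/2 = -7395/2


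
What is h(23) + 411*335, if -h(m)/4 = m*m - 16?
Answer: 135633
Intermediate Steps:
h(m) = 64 - 4*m**2 (h(m) = -4*(m*m - 16) = -4*(m**2 - 16) = -4*(-16 + m**2) = 64 - 4*m**2)
h(23) + 411*335 = (64 - 4*23**2) + 411*335 = (64 - 4*529) + 137685 = (64 - 2116) + 137685 = -2052 + 137685 = 135633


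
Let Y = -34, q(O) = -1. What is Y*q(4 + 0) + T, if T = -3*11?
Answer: 1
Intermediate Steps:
T = -33
Y*q(4 + 0) + T = -34*(-1) - 33 = 34 - 33 = 1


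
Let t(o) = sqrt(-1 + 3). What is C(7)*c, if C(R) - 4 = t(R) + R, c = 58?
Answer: 638 + 58*sqrt(2) ≈ 720.02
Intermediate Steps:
t(o) = sqrt(2)
C(R) = 4 + R + sqrt(2) (C(R) = 4 + (sqrt(2) + R) = 4 + (R + sqrt(2)) = 4 + R + sqrt(2))
C(7)*c = (4 + 7 + sqrt(2))*58 = (11 + sqrt(2))*58 = 638 + 58*sqrt(2)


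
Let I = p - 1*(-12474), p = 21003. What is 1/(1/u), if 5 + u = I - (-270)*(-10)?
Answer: 30772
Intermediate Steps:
I = 33477 (I = 21003 - 1*(-12474) = 21003 + 12474 = 33477)
u = 30772 (u = -5 + (33477 - (-270)*(-10)) = -5 + (33477 - 1*2700) = -5 + (33477 - 2700) = -5 + 30777 = 30772)
1/(1/u) = 1/(1/30772) = 30772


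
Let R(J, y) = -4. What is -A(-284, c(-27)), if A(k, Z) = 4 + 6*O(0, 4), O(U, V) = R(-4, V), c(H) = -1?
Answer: 20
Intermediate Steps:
O(U, V) = -4
A(k, Z) = -20 (A(k, Z) = 4 + 6*(-4) = 4 - 24 = -20)
-A(-284, c(-27)) = -1*(-20) = 20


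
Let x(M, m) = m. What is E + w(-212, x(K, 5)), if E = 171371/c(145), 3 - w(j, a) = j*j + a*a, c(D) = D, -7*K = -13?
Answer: -6348699/145 ≈ -43784.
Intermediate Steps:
K = 13/7 (K = -⅐*(-13) = 13/7 ≈ 1.8571)
w(j, a) = 3 - a² - j² (w(j, a) = 3 - (j*j + a*a) = 3 - (j² + a²) = 3 - (a² + j²) = 3 + (-a² - j²) = 3 - a² - j²)
E = 171371/145 ≈ 1181.9
E + w(-212, x(K, 5)) = 171371/145 + (3 - 1*5² - 1*(-212)²) = 171371/145 + (3 - 1*25 - 1*44944) = 171371/145 + (3 - 25 - 44944) = 171371/145 - 44966 = -6348699/145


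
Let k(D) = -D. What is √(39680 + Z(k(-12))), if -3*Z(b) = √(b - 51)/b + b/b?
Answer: √(1428468 - I*√39)/6 ≈ 199.2 - 0.00043543*I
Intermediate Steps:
Z(b) = -⅓ - √(-51 + b)/(3*b) (Z(b) = -(√(b - 51)/b + b/b)/3 = -(√(-51 + b)/b + 1)/3 = -(1 + √(-51 + b)/b)/3 = -⅓ - √(-51 + b)/(3*b))
√(39680 + Z(k(-12))) = √(39680 + (-(-1)*(-12) - √(-51 - 1*(-12)))/(3*((-1*(-12))))) = √(39680 + (⅓)*(-1*12 - √(-51 + 12))/12) = √(39680 + (⅓)*(1/12)*(-12 - √(-39))) = √(39680 + (⅓)*(1/12)*(-12 - I*√39)) = √(39680 + (-⅓ - I*√39/36)) = √(119039/3 - I*√39/36)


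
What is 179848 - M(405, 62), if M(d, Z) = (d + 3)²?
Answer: 13384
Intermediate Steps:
M(d, Z) = (3 + d)²
179848 - M(405, 62) = 179848 - (3 + 405)² = 179848 - 1*408² = 179848 - 1*166464 = 179848 - 166464 = 13384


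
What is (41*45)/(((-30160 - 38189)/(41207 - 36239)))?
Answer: -3055320/22783 ≈ -134.11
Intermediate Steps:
(41*45)/(((-30160 - 38189)/(41207 - 36239))) = 1845/((-68349/4968)) = 1845/((-68349*1/4968)) = 1845/(-22783/1656) = 1845*(-1656/22783) = -3055320/22783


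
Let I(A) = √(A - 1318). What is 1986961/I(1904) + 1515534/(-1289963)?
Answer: -1515534/1289963 + 1986961*√586/586 ≈ 82079.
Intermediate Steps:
I(A) = √(-1318 + A)
1986961/I(1904) + 1515534/(-1289963) = 1986961/(√(-1318 + 1904)) + 1515534/(-1289963) = 1986961/(√586) + 1515534*(-1/1289963) = 1986961*(√586/586) - 1515534/1289963 = 1986961*√586/586 - 1515534/1289963 = -1515534/1289963 + 1986961*√586/586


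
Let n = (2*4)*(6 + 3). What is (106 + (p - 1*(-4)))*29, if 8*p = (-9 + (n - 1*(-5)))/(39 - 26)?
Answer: 83433/26 ≈ 3209.0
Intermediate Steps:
n = 72 (n = 8*9 = 72)
p = 17/26 (p = ((-9 + (72 - 1*(-5)))/(39 - 26))/8 = ((-9 + (72 + 5))/13)/8 = ((-9 + 77)*(1/13))/8 = (68*(1/13))/8 = (⅛)*(68/13) = 17/26 ≈ 0.65385)
(106 + (p - 1*(-4)))*29 = (106 + (17/26 - 1*(-4)))*29 = (106 + (17/26 + 4))*29 = (106 + 121/26)*29 = (2877/26)*29 = 83433/26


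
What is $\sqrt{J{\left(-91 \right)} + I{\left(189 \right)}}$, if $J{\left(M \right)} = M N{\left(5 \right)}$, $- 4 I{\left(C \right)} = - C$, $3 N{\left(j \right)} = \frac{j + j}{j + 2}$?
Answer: $\frac{\sqrt{141}}{6} \approx 1.9791$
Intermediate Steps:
$N{\left(j \right)} = \frac{2 j}{3 \left(2 + j\right)}$ ($N{\left(j \right)} = \frac{\left(j + j\right) \frac{1}{j + 2}}{3} = \frac{2 j \frac{1}{2 + j}}{3} = \frac{2 j}{3 \left(2 + j\right)}$)
$I{\left(C \right)} = \frac{C}{4}$ ($I{\left(C \right)} = - \frac{\left(-1\right) C}{4} = \frac{C}{4}$)
$J{\left(M \right)} = \frac{10 M}{21}$ ($J{\left(M \right)} = M \frac{2}{3} \cdot 5 \frac{1}{2 + 5} = M \frac{2}{3} \cdot 5 \cdot \frac{1}{7} = M \frac{10}{21} = \frac{10 M}{21}$)
$\sqrt{J{\left(-91 \right)} + I{\left(189 \right)}} = \sqrt{\frac{10}{21} \left(-91\right) + \frac{1}{4} \cdot 189} = \sqrt{- \frac{130}{3} + \frac{189}{4}} = \sqrt{\frac{47}{12}} = \frac{\sqrt{141}}{6}$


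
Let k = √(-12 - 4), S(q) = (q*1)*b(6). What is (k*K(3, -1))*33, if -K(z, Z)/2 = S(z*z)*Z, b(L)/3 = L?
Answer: 42768*I ≈ 42768.0*I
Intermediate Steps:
b(L) = 3*L
S(q) = 18*q (S(q) = (q*1)*(3*6) = q*18 = 18*q)
K(z, Z) = -36*Z*z² (K(z, Z) = -2*18*(z*z)*Z = -2*18*z²*Z = -36*Z*z²)
k = 4*I (k = √(-16) = 4*I ≈ 4.0*I)
(k*K(3, -1))*33 = ((4*I)*(-36*(-1)*3²))*33 = ((4*I)*(-36*(-1)*9))*33 = ((4*I)*324)*33 = (1296*I)*33 = 42768*I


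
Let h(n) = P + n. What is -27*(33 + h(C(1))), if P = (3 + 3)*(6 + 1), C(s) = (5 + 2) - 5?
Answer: -2079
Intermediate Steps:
C(s) = 2 (C(s) = 7 - 5 = 2)
P = 42 (P = 6*7 = 42)
h(n) = 42 + n
-27*(33 + h(C(1))) = -27*(33 + (42 + 2)) = -27*(33 + 44) = -27*77 = -2079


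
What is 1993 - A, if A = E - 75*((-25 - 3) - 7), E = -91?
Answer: -541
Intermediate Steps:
A = 2534 (A = -91 - 75*((-25 - 3) - 7) = -91 - 75*(-28 - 7) = -91 - 75*(-35) = -91 + 2625 = 2534)
1993 - A = 1993 - 1*2534 = 1993 - 2534 = -541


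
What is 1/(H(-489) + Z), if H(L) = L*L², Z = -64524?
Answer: -1/116994693 ≈ -8.5474e-9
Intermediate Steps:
H(L) = L³
1/(H(-489) + Z) = 1/((-489)³ - 64524) = 1/(-116930169 - 64524) = 1/(-116994693) = -1/116994693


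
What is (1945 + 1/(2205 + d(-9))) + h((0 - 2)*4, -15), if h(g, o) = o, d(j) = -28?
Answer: 4201611/2177 ≈ 1930.0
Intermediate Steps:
(1945 + 1/(2205 + d(-9))) + h((0 - 2)*4, -15) = (1945 + 1/(2205 - 28)) - 15 = (1945 + 1/2177) - 15 = 4234266/2177 - 15 = 4201611/2177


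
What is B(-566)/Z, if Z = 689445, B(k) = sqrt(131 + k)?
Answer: I*sqrt(435)/689445 ≈ 3.0251e-5*I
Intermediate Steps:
B(-566)/Z = sqrt(131 - 566)/689445 = sqrt(-435)*(1/689445) = (I*sqrt(435))*(1/689445) = I*sqrt(435)/689445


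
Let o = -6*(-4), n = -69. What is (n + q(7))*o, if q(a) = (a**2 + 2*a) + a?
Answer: 24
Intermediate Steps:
q(a) = a**2 + 3*a
o = 24
(n + q(7))*o = (-69 + 7*(3 + 7))*24 = (-69 + 7*10)*24 = (-69 + 70)*24 = 1*24 = 24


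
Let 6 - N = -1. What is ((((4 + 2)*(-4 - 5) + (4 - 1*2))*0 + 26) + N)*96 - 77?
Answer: 3091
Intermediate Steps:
N = 7 (N = 6 - 1*(-1) = 6 + 1 = 7)
((((4 + 2)*(-4 - 5) + (4 - 1*2))*0 + 26) + N)*96 - 77 = ((((4 + 2)*(-4 - 5) + (4 - 1*2))*0 + 26) + 7)*96 - 77 = (((6*(-9) + (4 - 2))*0 + 26) + 7)*96 - 77 = (((-54 + 2)*0 + 26) + 7)*96 - 77 = ((-52*0 + 26) + 7)*96 - 77 = ((0 + 26) + 7)*96 - 77 = (26 + 7)*96 - 77 = 33*96 - 77 = 3168 - 77 = 3091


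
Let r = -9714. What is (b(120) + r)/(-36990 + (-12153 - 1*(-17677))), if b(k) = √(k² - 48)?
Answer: 4857/15733 - 2*√897/15733 ≈ 0.30491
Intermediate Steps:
b(k) = √(-48 + k²)
(b(120) + r)/(-36990 + (-12153 - 1*(-17677))) = (√(-48 + 120²) - 9714)/(-36990 + (-12153 - 1*(-17677))) = (√(-48 + 14400) - 9714)/(-36990 + (-12153 + 17677)) = (√14352 - 9714)/(-36990 + 5524) = (4*√897 - 9714)/(-31466) = (-9714 + 4*√897)*(-1/31466) = 4857/15733 - 2*√897/15733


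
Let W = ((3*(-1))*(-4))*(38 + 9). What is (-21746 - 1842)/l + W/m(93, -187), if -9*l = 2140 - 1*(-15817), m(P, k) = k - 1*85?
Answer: 11903919/1221076 ≈ 9.7487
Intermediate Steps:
m(P, k) = -85 + k (m(P, k) = k - 85 = -85 + k)
l = -17957/9 (l = -(2140 - 1*(-15817))/9 = -(2140 + 15817)/9 = -⅑*17957 = -17957/9 ≈ -1995.2)
W = 564 (W = -3*(-4)*47 = 12*47 = 564)
(-21746 - 1842)/l + W/m(93, -187) = (-21746 - 1842)/(-17957/9) + 564/(-85 - 187) = -23588*(-9/17957) + 564/(-272) = 212292/17957 + 564*(-1/272) = 212292/17957 - 141/68 = 11903919/1221076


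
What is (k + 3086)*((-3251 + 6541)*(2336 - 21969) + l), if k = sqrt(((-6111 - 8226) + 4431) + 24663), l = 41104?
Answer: -199205824076 - 64551466*sqrt(14757) ≈ -2.0705e+11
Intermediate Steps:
k = sqrt(14757) (k = sqrt((-14337 + 4431) + 24663) = sqrt(-9906 + 24663) = sqrt(14757) ≈ 121.48)
(k + 3086)*((-3251 + 6541)*(2336 - 21969) + l) = (sqrt(14757) + 3086)*((-3251 + 6541)*(2336 - 21969) + 41104) = (3086 + sqrt(14757))*(3290*(-19633) + 41104) = (3086 + sqrt(14757))*(-64592570 + 41104) = (3086 + sqrt(14757))*(-64551466) = -199205824076 - 64551466*sqrt(14757)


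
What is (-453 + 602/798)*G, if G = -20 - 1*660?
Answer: 17529040/57 ≈ 3.0753e+5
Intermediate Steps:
G = -680 (G = -20 - 660 = -680)
(-453 + 602/798)*G = (-453 + 602/798)*(-680) = (-453 + 602*(1/798))*(-680) = (-453 + 43/57)*(-680) = -25778/57*(-680) = 17529040/57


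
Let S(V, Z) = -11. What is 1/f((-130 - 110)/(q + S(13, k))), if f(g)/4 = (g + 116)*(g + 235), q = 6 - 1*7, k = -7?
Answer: 1/138720 ≈ 7.2088e-6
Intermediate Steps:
q = -1 (q = 6 - 7 = -1)
f(g) = 4*(116 + g)*(235 + g) (f(g) = 4*((g + 116)*(g + 235)) = 4*((116 + g)*(235 + g)) = 4*(116 + g)*(235 + g))
1/f((-130 - 110)/(q + S(13, k))) = 1/(109040 + 4*((-130 - 110)/(-1 - 11))**2 + 1404*((-130 - 110)/(-1 - 11))) = 1/(109040 + 4*(-240/(-12))**2 + 1404*(-240/(-12))) = 1/(109040 + 4*(-240*(-1/12))**2 + 1404*(-240*(-1/12))) = 1/(109040 + 4*20**2 + 1404*20) = 1/(109040 + 4*400 + 28080) = 1/(109040 + 1600 + 28080) = 1/138720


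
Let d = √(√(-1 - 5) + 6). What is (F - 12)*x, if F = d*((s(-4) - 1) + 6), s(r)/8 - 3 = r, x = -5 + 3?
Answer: 24 + 6*√(6 + I*√6) ≈ 38.988 + 2.9417*I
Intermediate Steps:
x = -2
s(r) = 24 + 8*r
d = √(6 + I*√6) (d = √(√(-6) + 6) = √(I*√6 + 6) = √(6 + I*√6) ≈ 2.4981 + 0.49028*I)
F = -3*√(6 + I*√6) (F = √(6 + I*√6)*(((24 + 8*(-4)) - 1) + 6) = √(6 + I*√6)*(((24 - 32) - 1) + 6) = √(6 + I*√6)*((-8 - 1) + 6) = √(6 + I*√6)*(-9 + 6) = √(6 + I*√6)*(-3) = -3*√(6 + I*√6) ≈ -7.4942 - 1.4708*I)
(F - 12)*x = (-3*√(6 + I*√6) - 12)*(-2) = (-12 - 3*√(6 + I*√6))*(-2) = 24 + 6*√(6 + I*√6)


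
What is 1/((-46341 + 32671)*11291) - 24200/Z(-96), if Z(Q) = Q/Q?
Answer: -3735220874001/154347970 ≈ -24200.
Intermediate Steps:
Z(Q) = 1
1/((-46341 + 32671)*11291) - 24200/Z(-96) = 1/((-46341 + 32671)*11291) - 24200/1 = (1/11291)/(-13670) - 24200*1 = -1/13670*1/11291 - 24200 = -1/154347970 - 24200 = -3735220874001/154347970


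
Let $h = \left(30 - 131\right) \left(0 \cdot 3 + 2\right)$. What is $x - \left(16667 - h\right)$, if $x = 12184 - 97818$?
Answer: $-102503$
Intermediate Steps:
$h = -202$ ($h = - 101 \left(0 + 2\right) = \left(-101\right) 2 = -202$)
$x = -85634$ ($x = 12184 - 97818 = -85634$)
$x - \left(16667 - h\right) = -85634 - \left(16667 - -202\right) = -85634 - \left(16667 + 202\right) = -85634 - 16869 = -102503$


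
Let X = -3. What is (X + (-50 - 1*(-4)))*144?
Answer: -7056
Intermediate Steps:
(X + (-50 - 1*(-4)))*144 = (-3 + (-50 - 1*(-4)))*144 = (-3 + (-50 + 4))*144 = (-3 - 46)*144 = -49*144 = -7056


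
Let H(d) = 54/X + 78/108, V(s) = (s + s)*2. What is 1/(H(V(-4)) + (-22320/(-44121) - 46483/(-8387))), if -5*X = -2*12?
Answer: 4440513924/80019710875 ≈ 0.055493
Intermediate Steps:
X = 24/5 (X = -(-2)*12/5 = -1/5*(-24) = 24/5 ≈ 4.8000)
V(s) = 4*s (V(s) = (2*s)*2 = 4*s)
H(d) = 431/36 (H(d) = 54/(24/5) + 78/108 = 54*(5/24) + 78*(1/108) = 45/4 + 13/18 = 431/36)
1/(H(V(-4)) + (-22320/(-44121) - 46483/(-8387))) = 1/(431/36 + (-22320/(-44121) - 46483/(-8387))) = 1/(431/36 + (-22320*(-1/44121) - 46483*(-1/8387))) = 1/(431/36 + (7440/14707 + 46483/8387)) = 1/(431/36 + 746024761/123347609) = 1/(80019710875/4440513924) = 4440513924/80019710875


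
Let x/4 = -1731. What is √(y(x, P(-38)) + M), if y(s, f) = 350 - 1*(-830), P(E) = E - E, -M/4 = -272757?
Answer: 4*√68263 ≈ 1045.1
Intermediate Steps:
M = 1091028 (M = -4*(-272757) = 1091028)
P(E) = 0
x = -6924 (x = 4*(-1731) = -6924)
y(s, f) = 1180 (y(s, f) = 350 + 830 = 1180)
√(y(x, P(-38)) + M) = √(1180 + 1091028) = √1092208 = 4*√68263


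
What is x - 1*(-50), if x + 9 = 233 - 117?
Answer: 157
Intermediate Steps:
x = 107 (x = -9 + (233 - 117) = -9 + 116 = 107)
x - 1*(-50) = 107 - 1*(-50) = 107 + 50 = 157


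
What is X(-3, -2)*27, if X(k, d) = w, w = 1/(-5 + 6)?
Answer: 27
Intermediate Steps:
w = 1 (w = 1/1 = 1)
X(k, d) = 1
X(-3, -2)*27 = 1*27 = 27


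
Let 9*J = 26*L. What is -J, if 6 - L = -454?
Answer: -11960/9 ≈ -1328.9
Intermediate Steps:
L = 460 (L = 6 - 1*(-454) = 6 + 454 = 460)
J = 11960/9 (J = (26*460)/9 = (1/9)*11960 = 11960/9 ≈ 1328.9)
-J = -1*11960/9 = -11960/9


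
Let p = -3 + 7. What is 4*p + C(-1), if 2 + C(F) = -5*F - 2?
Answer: 17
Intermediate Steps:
C(F) = -4 - 5*F (C(F) = -2 + (-5*F - 2) = -2 + (-2 - 5*F) = -4 - 5*F)
p = 4
4*p + C(-1) = 4*4 + (-4 - 5*(-1)) = 16 + (-4 + 5) = 16 + 1 = 17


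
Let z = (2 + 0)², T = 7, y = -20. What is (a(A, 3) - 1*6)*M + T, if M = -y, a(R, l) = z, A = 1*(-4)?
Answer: -33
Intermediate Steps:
A = -4
z = 4 (z = 2² = 4)
a(R, l) = 4
M = 20 (M = -1*(-20) = 20)
(a(A, 3) - 1*6)*M + T = (4 - 1*6)*20 + 7 = (4 - 6)*20 + 7 = -2*20 + 7 = -40 + 7 = -33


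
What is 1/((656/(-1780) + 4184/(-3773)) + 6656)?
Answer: 1678985/11172843508 ≈ 0.00015027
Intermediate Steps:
1/((656/(-1780) + 4184/(-3773)) + 6656) = 1/((656*(-1/1780) + 4184*(-1/3773)) + 6656) = 1/((-164/445 - 4184/3773) + 6656) = 1/(-2480652/1678985 + 6656) = 1/(11172843508/1678985) = 1678985/11172843508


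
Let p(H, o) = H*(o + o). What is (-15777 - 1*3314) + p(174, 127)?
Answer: 25105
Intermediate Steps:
p(H, o) = 2*H*o (p(H, o) = H*(2*o) = 2*H*o)
(-15777 - 1*3314) + p(174, 127) = (-15777 - 1*3314) + 2*174*127 = (-15777 - 3314) + 44196 = -19091 + 44196 = 25105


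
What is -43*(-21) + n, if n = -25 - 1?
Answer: 877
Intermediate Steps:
n = -26
-43*(-21) + n = -43*(-21) - 26 = 903 - 26 = 877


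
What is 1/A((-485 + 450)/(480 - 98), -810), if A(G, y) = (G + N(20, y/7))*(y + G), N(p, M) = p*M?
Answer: 1021468/1915107138475 ≈ 5.3337e-7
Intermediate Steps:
N(p, M) = M*p
A(G, y) = (G + y)*(G + 20*y/7) (A(G, y) = (G + (y/7)*20)*(y + G) = (G + (y*(⅐))*20)*(G + y) = (G + (y/7)*20)*(G + y) = (G + 20*y/7)*(G + y) = (G + y)*(G + 20*y/7))
1/A((-485 + 450)/(480 - 98), -810) = 1/(((-485 + 450)/(480 - 98))² + (20/7)*(-810)² + (27/7)*((-485 + 450)/(480 - 98))*(-810)) = 1/((-35/382)² + (20/7)*656100 + (27/7)*(-35/382)*(-810)) = 1/((-35*1/382)² + 13122000/7 + (27/7)*(-35*1/382)*(-810)) = 1/((-35/382)² + 13122000/7 + (27/7)*(-35/382)*(-810)) = 1/(1225/145924 + 13122000/7 + 54675/191) = 1/(1915107138475/1021468) = 1021468/1915107138475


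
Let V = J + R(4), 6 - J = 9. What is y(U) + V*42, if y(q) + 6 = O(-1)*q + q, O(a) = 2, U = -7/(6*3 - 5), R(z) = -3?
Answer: -3375/13 ≈ -259.62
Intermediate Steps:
J = -3 (J = 6 - 1*9 = 6 - 9 = -3)
U = -7/13 (U = -7/(18 - 5) = -7/13 ≈ -0.53846)
y(q) = -6 + 3*q (y(q) = -6 + (2*q + q) = -6 + 3*q)
V = -6 (V = -3 - 3 = -6)
y(U) + V*42 = (-6 + 3*(-7/13)) - 6*42 = (-6 - 21/13) - 252 = -99/13 - 252 = -3375/13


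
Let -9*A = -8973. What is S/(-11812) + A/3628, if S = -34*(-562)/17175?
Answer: 50548290719/184004087700 ≈ 0.27471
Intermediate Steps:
A = 997 (A = -⅑*(-8973) = 997)
S = 19108/17175 (S = 19108*(1/17175) = 19108/17175 ≈ 1.1125)
S/(-11812) + A/3628 = (19108/17175)/(-11812) + 997/3628 = (19108/17175)*(-1/11812) + 997*(1/3628) = -4777/50717775 + 997/3628 = 50548290719/184004087700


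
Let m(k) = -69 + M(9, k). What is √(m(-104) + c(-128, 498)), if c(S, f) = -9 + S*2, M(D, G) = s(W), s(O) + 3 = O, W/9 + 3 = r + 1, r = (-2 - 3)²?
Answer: I*√130 ≈ 11.402*I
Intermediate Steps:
r = 25 (r = (-5)² = 25)
W = 207 (W = -27 + 9*(25 + 1) = -27 + 9*26 = -27 + 234 = 207)
s(O) = -3 + O
M(D, G) = 204 (M(D, G) = -3 + 207 = 204)
m(k) = 135 (m(k) = -69 + 204 = 135)
c(S, f) = -9 + 2*S
√(m(-104) + c(-128, 498)) = √(135 + (-9 + 2*(-128))) = √(135 + (-9 - 256)) = √(135 - 265) = √(-130) = I*√130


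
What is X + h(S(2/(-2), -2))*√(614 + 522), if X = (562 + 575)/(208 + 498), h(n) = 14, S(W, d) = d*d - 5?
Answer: 1137/706 + 56*√71 ≈ 473.48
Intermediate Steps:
S(W, d) = -5 + d² (S(W, d) = d² - 5 = -5 + d²)
X = 1137/706 ≈ 1.6105
X + h(S(2/(-2), -2))*√(614 + 522) = 1137/706 + 14*√(614 + 522) = 1137/706 + 14*√1136 = 1137/706 + 14*(4*√71) = 1137/706 + 56*√71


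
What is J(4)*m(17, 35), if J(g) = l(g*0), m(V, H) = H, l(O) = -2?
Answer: -70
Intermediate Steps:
J(g) = -2
J(4)*m(17, 35) = -2*35 = -70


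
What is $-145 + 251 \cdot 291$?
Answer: $72896$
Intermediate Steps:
$-145 + 251 \cdot 291 = -145 + 73041 = 72896$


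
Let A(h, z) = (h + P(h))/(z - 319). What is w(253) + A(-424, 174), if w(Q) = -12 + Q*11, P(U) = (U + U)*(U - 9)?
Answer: 7007/29 ≈ 241.62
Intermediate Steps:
P(U) = 2*U*(-9 + U) (P(U) = (2*U)*(-9 + U) = 2*U*(-9 + U))
w(Q) = -12 + 11*Q
A(h, z) = (h + 2*h*(-9 + h))/(-319 + z) (A(h, z) = (h + 2*h*(-9 + h))/(z - 319) = (h + 2*h*(-9 + h))/(-319 + z))
w(253) + A(-424, 174) = (-12 + 11*253) - 424*(-17 + 2*(-424))/(-319 + 174) = (-12 + 2783) - 424*(-17 - 848)/(-145) = 2771 - 424*(-1/145)*(-865) = 2771 - 73352/29 = 7007/29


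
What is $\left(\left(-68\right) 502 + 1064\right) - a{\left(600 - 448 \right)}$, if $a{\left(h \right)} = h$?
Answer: $-33224$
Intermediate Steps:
$\left(\left(-68\right) 502 + 1064\right) - a{\left(600 - 448 \right)} = \left(\left(-68\right) 502 + 1064\right) - \left(600 - 448\right) = \left(-34136 + 1064\right) - 152 = -33072 - 152 = -33224$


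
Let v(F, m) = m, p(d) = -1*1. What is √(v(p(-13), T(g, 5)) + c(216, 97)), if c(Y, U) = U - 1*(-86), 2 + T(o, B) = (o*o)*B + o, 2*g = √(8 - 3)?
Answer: √(749 + 2*√5)/2 ≈ 13.725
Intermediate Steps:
g = √5/2 (g = √(8 - 3)/2 = √5/2 ≈ 1.1180)
T(o, B) = -2 + o + B*o² (T(o, B) = -2 + ((o*o)*B + o) = -2 + (o²*B + o) = -2 + (B*o² + o) = -2 + (o + B*o²) = -2 + o + B*o²)
c(Y, U) = 86 + U (c(Y, U) = U + 86 = 86 + U)
p(d) = -1
√(v(p(-13), T(g, 5)) + c(216, 97)) = √((-2 + √5/2 + 5*(√5/2)²) + (86 + 97)) = √((-2 + √5/2 + 5*(5/4)) + 183) = √((-2 + √5/2 + 25/4) + 183) = √((17/4 + √5/2) + 183) = √(749/4 + √5/2)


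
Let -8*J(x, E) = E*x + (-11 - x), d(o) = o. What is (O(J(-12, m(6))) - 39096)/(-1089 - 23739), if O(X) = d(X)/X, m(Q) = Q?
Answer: 39095/24828 ≈ 1.5746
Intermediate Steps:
J(x, E) = 11/8 + x/8 - E*x/8 (J(x, E) = -(E*x + (-11 - x))/8 = -(-11 - x + E*x)/8 = 11/8 + x/8 - E*x/8)
O(X) = 1 (O(X) = X/X = 1)
(O(J(-12, m(6))) - 39096)/(-1089 - 23739) = (1 - 39096)/(-1089 - 23739) = -39095/(-24828) = -39095*(-1/24828) = 39095/24828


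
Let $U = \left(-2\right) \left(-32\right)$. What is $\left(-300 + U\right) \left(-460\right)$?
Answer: $108560$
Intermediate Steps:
$U = 64$
$\left(-300 + U\right) \left(-460\right) = \left(-300 + 64\right) \left(-460\right) = \left(-236\right) \left(-460\right) = 108560$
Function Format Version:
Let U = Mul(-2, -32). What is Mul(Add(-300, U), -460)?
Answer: 108560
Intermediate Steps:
U = 64
Mul(Add(-300, U), -460) = Mul(Add(-300, 64), -460) = Mul(-236, -460) = 108560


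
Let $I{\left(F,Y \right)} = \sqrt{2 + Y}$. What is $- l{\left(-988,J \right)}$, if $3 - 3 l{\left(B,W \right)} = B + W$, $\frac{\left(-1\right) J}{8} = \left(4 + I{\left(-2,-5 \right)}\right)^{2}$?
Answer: $-365 - \frac{64 i \sqrt{3}}{3} \approx -365.0 - 36.95 i$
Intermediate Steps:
$J = - 8 \left(4 + i \sqrt{3}\right)^{2}$ ($J = - 8 \left(4 + \sqrt{2 - 5}\right)^{2} = - 8 \left(4 + \sqrt{-3}\right)^{2} = - 8 \left(4 + i \sqrt{3}\right)^{2} \approx -104.0 - 110.85 i$)
$l{\left(B,W \right)} = 1 - \frac{B}{3} - \frac{W}{3}$ ($l{\left(B,W \right)} = 1 - \frac{B + W}{3} = 1 - \left(\frac{B}{3} + \frac{W}{3}\right) = 1 - \frac{B}{3} - \frac{W}{3}$)
$- l{\left(-988,J \right)} = - (1 - - \frac{988}{3} - \frac{-104 - 64 i \sqrt{3}}{3}) = - (1 + \frac{988}{3} + \left(\frac{104}{3} + \frac{64 i \sqrt{3}}{3}\right)) = - (365 + \frac{64 i \sqrt{3}}{3}) = -365 - \frac{64 i \sqrt{3}}{3}$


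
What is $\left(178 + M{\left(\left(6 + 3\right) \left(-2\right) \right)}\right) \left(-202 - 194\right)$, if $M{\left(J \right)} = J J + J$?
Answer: $-191664$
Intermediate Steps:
$M{\left(J \right)} = J + J^{2}$ ($M{\left(J \right)} = J^{2} + J = J + J^{2}$)
$\left(178 + M{\left(\left(6 + 3\right) \left(-2\right) \right)}\right) \left(-202 - 194\right) = \left(178 + \left(6 + 3\right) \left(-2\right) \left(1 + \left(6 + 3\right) \left(-2\right)\right)\right) \left(-202 - 194\right) = \left(178 + 9 \left(-2\right) \left(1 + 9 \left(-2\right)\right)\right) \left(-396\right) = \left(178 - 18 \left(1 - 18\right)\right) \left(-396\right) = \left(178 - -306\right) \left(-396\right) = \left(178 + 306\right) \left(-396\right) = 484 \left(-396\right) = -191664$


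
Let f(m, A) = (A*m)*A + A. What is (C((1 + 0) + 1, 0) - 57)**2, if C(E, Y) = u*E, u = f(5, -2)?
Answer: 441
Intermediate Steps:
f(m, A) = A + m*A**2 (f(m, A) = m*A**2 + A = A + m*A**2)
u = 18 (u = -2*(1 - 2*5) = -2*(1 - 10) = -2*(-9) = 18)
C(E, Y) = 18*E
(C((1 + 0) + 1, 0) - 57)**2 = (18*((1 + 0) + 1) - 57)**2 = (18*(1 + 1) - 57)**2 = (18*2 - 57)**2 = (36 - 57)**2 = (-21)**2 = 441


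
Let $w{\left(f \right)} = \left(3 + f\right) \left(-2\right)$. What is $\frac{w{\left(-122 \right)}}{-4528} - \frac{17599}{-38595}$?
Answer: $\frac{35251331}{87379080} \approx 0.40343$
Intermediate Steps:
$w{\left(f \right)} = -6 - 2 f$
$\frac{w{\left(-122 \right)}}{-4528} - \frac{17599}{-38595} = \frac{-6 - -244}{-4528} - \frac{17599}{-38595} = \left(-6 + 244\right) \left(- \frac{1}{4528}\right) - - \frac{17599}{38595} = 238 \left(- \frac{1}{4528}\right) + \frac{17599}{38595} = - \frac{119}{2264} + \frac{17599}{38595} = \frac{35251331}{87379080}$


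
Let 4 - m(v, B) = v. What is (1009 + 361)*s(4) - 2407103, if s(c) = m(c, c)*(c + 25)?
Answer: -2407103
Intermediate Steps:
m(v, B) = 4 - v
s(c) = (4 - c)*(25 + c) (s(c) = (4 - c)*(c + 25) = (4 - c)*(25 + c))
(1009 + 361)*s(4) - 2407103 = (1009 + 361)*(-(-4 + 4)*(25 + 4)) - 2407103 = 1370*(-1*0*29) - 2407103 = 1370*0 - 2407103 = 0 - 2407103 = -2407103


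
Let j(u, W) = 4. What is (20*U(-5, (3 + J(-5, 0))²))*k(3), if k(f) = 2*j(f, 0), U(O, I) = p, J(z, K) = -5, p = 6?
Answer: 960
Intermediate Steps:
U(O, I) = 6
k(f) = 8 (k(f) = 2*4 = 8)
(20*U(-5, (3 + J(-5, 0))²))*k(3) = (20*6)*8 = 120*8 = 960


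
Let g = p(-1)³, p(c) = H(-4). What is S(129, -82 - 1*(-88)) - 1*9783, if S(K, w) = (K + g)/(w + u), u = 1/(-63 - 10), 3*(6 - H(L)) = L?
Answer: -114398054/11799 ≈ -9695.6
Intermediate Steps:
H(L) = 6 - L/3
p(c) = 22/3 (p(c) = 6 - ⅓*(-4) = 6 + 4/3 = 22/3)
g = 10648/27 (g = (22/3)³ = 10648/27 ≈ 394.37)
u = -1/73 (u = 1/(-73) = -1/73 ≈ -0.013699)
S(K, w) = (10648/27 + K)/(-1/73 + w) (S(K, w) = (K + 10648/27)/(w - 1/73) = (10648/27 + K)/(-1/73 + w))
S(129, -82 - 1*(-88)) - 1*9783 = 73*(10648 + 27*129)/(27*(-1 + 73*(-82 - 1*(-88)))) - 1*9783 = 73*(10648 + 3483)/(27*(-1 + 73*(-82 + 88))) - 9783 = (73/27)*14131/(-1 + 73*6) - 9783 = (73/27)*14131/(-1 + 438) - 9783 = (73/27)*14131/437 - 9783 = (73/27)*(1/437)*14131 - 9783 = 1031563/11799 - 9783 = -114398054/11799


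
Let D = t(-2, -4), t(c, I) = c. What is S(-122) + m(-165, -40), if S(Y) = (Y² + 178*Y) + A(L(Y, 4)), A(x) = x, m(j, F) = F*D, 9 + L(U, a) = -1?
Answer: -6762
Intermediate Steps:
L(U, a) = -10 (L(U, a) = -9 - 1 = -10)
D = -2
m(j, F) = -2*F (m(j, F) = F*(-2) = -2*F)
S(Y) = -10 + Y² + 178*Y (S(Y) = (Y² + 178*Y) - 10 = -10 + Y² + 178*Y)
S(-122) + m(-165, -40) = (-10 + (-122)² + 178*(-122)) - 2*(-40) = (-10 + 14884 - 21716) + 80 = -6842 + 80 = -6762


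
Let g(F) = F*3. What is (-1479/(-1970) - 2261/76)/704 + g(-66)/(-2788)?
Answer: 5242181/175755520 ≈ 0.029827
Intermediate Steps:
g(F) = 3*F
(-1479/(-1970) - 2261/76)/704 + g(-66)/(-2788) = (-1479/(-1970) - 2261/76)/704 + (3*(-66))/(-2788) = (-1479*(-1/1970) - 2261*1/76)*(1/704) - 198*(-1/2788) = (1479/1970 - 119/4)*(1/704) + 99/1394 = -114257/3940*1/704 + 99/1394 = -10387/252160 + 99/1394 = 5242181/175755520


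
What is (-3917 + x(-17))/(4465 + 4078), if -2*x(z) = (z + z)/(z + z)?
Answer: -7835/17086 ≈ -0.45856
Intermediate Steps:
x(z) = -½ (x(z) = -(z + z)/(2*(z + z)) = -2*z/(2*(2*z)) = -2*z*1/(2*z)/2 = -½*1 = -½)
(-3917 + x(-17))/(4465 + 4078) = (-3917 - ½)/(4465 + 4078) = -7835/2/8543 = -7835/2*1/8543 = -7835/17086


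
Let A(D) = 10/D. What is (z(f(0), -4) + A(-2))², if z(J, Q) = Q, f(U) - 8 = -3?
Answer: 81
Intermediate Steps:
f(U) = 5 (f(U) = 8 - 3 = 5)
(z(f(0), -4) + A(-2))² = (-4 + 10/(-2))² = (-4 + 10*(-½))² = (-4 - 5)² = (-9)² = 81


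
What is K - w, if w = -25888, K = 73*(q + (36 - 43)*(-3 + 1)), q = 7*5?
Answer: 29465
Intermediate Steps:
q = 35
K = 3577 (K = 73*(35 + (36 - 43)*(-3 + 1)) = 73*(35 - 7*(-2)) = 73*(35 + 14) = 73*49 = 3577)
K - w = 3577 - 1*(-25888) = 3577 + 25888 = 29465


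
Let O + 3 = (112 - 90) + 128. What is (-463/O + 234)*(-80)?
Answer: -2714800/147 ≈ -18468.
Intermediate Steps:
O = 147 (O = -3 + ((112 - 90) + 128) = -3 + (22 + 128) = -3 + 150 = 147)
(-463/O + 234)*(-80) = (-463/147 + 234)*(-80) = (33935/147)*(-80) = -2714800/147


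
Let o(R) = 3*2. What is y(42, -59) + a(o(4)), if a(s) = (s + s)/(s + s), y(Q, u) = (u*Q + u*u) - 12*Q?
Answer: 500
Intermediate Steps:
o(R) = 6
y(Q, u) = u² - 12*Q + Q*u (y(Q, u) = (Q*u + u²) - 12*Q = (u² + Q*u) - 12*Q = u² - 12*Q + Q*u)
a(s) = 1 (a(s) = (2*s)/((2*s)) = (2*s)*(1/(2*s)) = 1)
y(42, -59) + a(o(4)) = ((-59)² - 12*42 + 42*(-59)) + 1 = (3481 - 504 - 2478) + 1 = 499 + 1 = 500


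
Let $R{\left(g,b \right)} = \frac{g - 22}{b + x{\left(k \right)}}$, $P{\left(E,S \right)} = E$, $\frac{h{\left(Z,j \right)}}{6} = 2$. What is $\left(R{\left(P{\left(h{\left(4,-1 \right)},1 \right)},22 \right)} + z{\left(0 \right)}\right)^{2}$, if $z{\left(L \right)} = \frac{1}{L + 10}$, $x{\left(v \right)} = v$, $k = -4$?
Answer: $\frac{1681}{8100} \approx 0.20753$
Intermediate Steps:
$h{\left(Z,j \right)} = 12$ ($h{\left(Z,j \right)} = 6 \cdot 2 = 12$)
$z{\left(L \right)} = \frac{1}{10 + L}$
$R{\left(g,b \right)} = \frac{-22 + g}{-4 + b}$ ($R{\left(g,b \right)} = \frac{g - 22}{b - 4} = \frac{-22 + g}{-4 + b}$)
$\left(R{\left(P{\left(h{\left(4,-1 \right)},1 \right)},22 \right)} + z{\left(0 \right)}\right)^{2} = \left(\frac{-22 + 12}{-4 + 22} + \frac{1}{10 + 0}\right)^{2} = \left(\frac{1}{18} \left(-10\right) + \frac{1}{10}\right)^{2} = \left(- \frac{5}{9} + \frac{1}{10}\right)^{2} = \left(- \frac{41}{90}\right)^{2} = \frac{1681}{8100}$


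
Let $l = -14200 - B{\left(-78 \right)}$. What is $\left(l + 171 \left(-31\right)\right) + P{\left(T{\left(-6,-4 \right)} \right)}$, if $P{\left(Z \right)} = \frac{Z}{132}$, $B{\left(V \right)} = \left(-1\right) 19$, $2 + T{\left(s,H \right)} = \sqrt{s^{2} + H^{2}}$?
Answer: $- \frac{1285813}{66} + \frac{\sqrt{13}}{66} \approx -19482.0$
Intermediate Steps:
$T{\left(s,H \right)} = -2 + \sqrt{H^{2} + s^{2}}$ ($T{\left(s,H \right)} = -2 + \sqrt{s^{2} + H^{2}} = -2 + \sqrt{H^{2} + s^{2}}$)
$B{\left(V \right)} = -19$
$P{\left(Z \right)} = \frac{Z}{132}$ ($P{\left(Z \right)} = Z \frac{1}{132} = \frac{Z}{132}$)
$l = -14181$ ($l = -14200 - -19 = -14200 + 19 = -14181$)
$\left(l + 171 \left(-31\right)\right) + P{\left(T{\left(-6,-4 \right)} \right)} = \left(-14181 + 171 \left(-31\right)\right) + \frac{-2 + \sqrt{\left(-4\right)^{2} + \left(-6\right)^{2}}}{132} = \left(-14181 - 5301\right) + \frac{-2 + \sqrt{16 + 36}}{132} = -19482 + \frac{-2 + \sqrt{52}}{132} = -19482 + \frac{-2 + 2 \sqrt{13}}{132} = -19482 - \left(\frac{1}{66} - \frac{\sqrt{13}}{66}\right) = - \frac{1285813}{66} + \frac{\sqrt{13}}{66}$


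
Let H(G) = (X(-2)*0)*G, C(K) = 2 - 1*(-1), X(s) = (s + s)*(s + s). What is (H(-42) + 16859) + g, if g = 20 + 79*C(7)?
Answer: 17116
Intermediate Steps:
X(s) = 4*s² (X(s) = (2*s)*(2*s) = 4*s²)
C(K) = 3 (C(K) = 2 + 1 = 3)
g = 257 (g = 20 + 79*3 = 20 + 237 = 257)
H(G) = 0 (H(G) = ((4*(-2)²)*0)*G = ((4*4)*0)*G = (16*0)*G = 0*G = 0)
(H(-42) + 16859) + g = (0 + 16859) + 257 = 16859 + 257 = 17116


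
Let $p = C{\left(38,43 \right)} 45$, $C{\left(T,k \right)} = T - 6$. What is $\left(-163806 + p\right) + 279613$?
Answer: $117247$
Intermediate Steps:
$C{\left(T,k \right)} = -6 + T$
$p = 1440$ ($p = \left(-6 + 38\right) 45 = 32 \cdot 45 = 1440$)
$\left(-163806 + p\right) + 279613 = \left(-163806 + 1440\right) + 279613 = -162366 + 279613 = 117247$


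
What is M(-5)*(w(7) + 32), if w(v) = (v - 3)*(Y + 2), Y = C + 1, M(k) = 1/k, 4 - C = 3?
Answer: -48/5 ≈ -9.6000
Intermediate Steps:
C = 1 (C = 4 - 1*3 = 4 - 3 = 1)
Y = 2 (Y = 1 + 1 = 2)
w(v) = -12 + 4*v (w(v) = (v - 3)*(2 + 2) = (-3 + v)*4 = -12 + 4*v)
M(-5)*(w(7) + 32) = ((-12 + 4*7) + 32)/(-5) = -((-12 + 28) + 32)/5 = -(16 + 32)/5 = -⅕*48 = -48/5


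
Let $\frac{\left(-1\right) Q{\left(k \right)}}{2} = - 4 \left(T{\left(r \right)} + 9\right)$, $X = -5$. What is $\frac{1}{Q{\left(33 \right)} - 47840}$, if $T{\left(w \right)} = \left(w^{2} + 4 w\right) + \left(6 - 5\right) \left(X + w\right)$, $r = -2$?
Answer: $- \frac{1}{47856} \approx -2.0896 \cdot 10^{-5}$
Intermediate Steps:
$T{\left(w \right)} = -5 + w^{2} + 5 w$ ($T{\left(w \right)} = \left(w^{2} + 4 w\right) + \left(6 - 5\right) \left(-5 + w\right) = \left(w^{2} + 4 w\right) + 1 \left(-5 + w\right) = \left(w^{2} + 4 w\right) + \left(-5 + w\right) = -5 + w^{2} + 5 w$)
$Q{\left(k \right)} = -16$ ($Q{\left(k \right)} = - 2 \left(- 4 \left(\left(-5 + \left(-2\right)^{2} + 5 \left(-2\right)\right) + 9\right)\right) = - 2 \left(- 4 \left(\left(-5 + 4 - 10\right) + 9\right)\right) = - 2 \left(- 4 \left(-11 + 9\right)\right) = - 2 \left(\left(-4\right) \left(-2\right)\right) = \left(-2\right) 8 = -16$)
$\frac{1}{Q{\left(33 \right)} - 47840} = \frac{1}{-16 - 47840} = \frac{1}{-47856} = - \frac{1}{47856}$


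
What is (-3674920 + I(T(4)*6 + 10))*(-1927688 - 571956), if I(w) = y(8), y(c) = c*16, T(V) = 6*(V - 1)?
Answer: 9185671774048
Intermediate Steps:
T(V) = -6 + 6*V (T(V) = 6*(-1 + V) = -6 + 6*V)
y(c) = 16*c
I(w) = 128 (I(w) = 16*8 = 128)
(-3674920 + I(T(4)*6 + 10))*(-1927688 - 571956) = (-3674920 + 128)*(-1927688 - 571956) = -3674792*(-2499644) = 9185671774048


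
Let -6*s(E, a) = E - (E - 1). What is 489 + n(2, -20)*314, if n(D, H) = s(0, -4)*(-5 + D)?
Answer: 646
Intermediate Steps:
s(E, a) = -⅙ (s(E, a) = -(E - (E - 1))/6 = -(E - (-1 + E))/6 = -(E + (1 - E))/6 = -⅙*1 = -⅙)
n(D, H) = ⅚ - D/6 (n(D, H) = -(-5 + D)/6 = ⅚ - D/6)
489 + n(2, -20)*314 = 489 + (⅚ - ⅙*2)*314 = 489 + (⅚ - ⅓)*314 = 489 + (½)*314 = 489 + 157 = 646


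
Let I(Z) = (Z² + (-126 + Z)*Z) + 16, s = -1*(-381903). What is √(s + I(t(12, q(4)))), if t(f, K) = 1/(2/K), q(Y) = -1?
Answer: 3*√169770/2 ≈ 618.05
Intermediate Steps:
s = 381903
t(f, K) = K/2 (t(f, K) = 1/(2/K) = K/2)
I(Z) = 16 + Z² + Z*(-126 + Z) (I(Z) = (Z² + Z*(-126 + Z)) + 16 = 16 + Z² + Z*(-126 + Z))
√(s + I(t(12, q(4)))) = √(381903 + (16 - 63*(-1) + 2*((½)*(-1))²)) = √(381903 + (16 - 126*(-½) + 2*(-½)²)) = √(381903 + (16 + 63 + 2*(¼))) = √(381903 + (16 + 63 + ½)) = √(381903 + 159/2) = √(763965/2) = 3*√169770/2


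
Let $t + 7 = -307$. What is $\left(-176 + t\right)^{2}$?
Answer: $240100$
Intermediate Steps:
$t = -314$ ($t = -7 - 307 = -314$)
$\left(-176 + t\right)^{2} = \left(-176 - 314\right)^{2} = \left(-490\right)^{2} = 240100$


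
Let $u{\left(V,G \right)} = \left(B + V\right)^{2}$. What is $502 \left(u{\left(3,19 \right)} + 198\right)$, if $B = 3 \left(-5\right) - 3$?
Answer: $212346$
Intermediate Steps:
$B = -18$ ($B = -15 - 3 = -18$)
$u{\left(V,G \right)} = \left(-18 + V\right)^{2}$
$502 \left(u{\left(3,19 \right)} + 198\right) = 502 \left(\left(-18 + 3\right)^{2} + 198\right) = 502 \left(\left(-15\right)^{2} + 198\right) = 502 \left(225 + 198\right) = 502 \cdot 423 = 212346$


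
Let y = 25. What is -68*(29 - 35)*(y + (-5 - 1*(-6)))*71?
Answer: 753168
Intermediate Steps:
-68*(29 - 35)*(y + (-5 - 1*(-6)))*71 = -68*(29 - 35)*(25 + (-5 - 1*(-6)))*71 = -(-408)*(25 + (-5 + 6))*71 = -(-408)*(25 + 1)*71 = -(-408)*26*71 = -68*(-156)*71 = 10608*71 = 753168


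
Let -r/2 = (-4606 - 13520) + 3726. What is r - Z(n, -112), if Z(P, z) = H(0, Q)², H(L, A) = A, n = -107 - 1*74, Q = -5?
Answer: 28775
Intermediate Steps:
n = -181 (n = -107 - 74 = -181)
r = 28800 (r = -2*((-4606 - 13520) + 3726) = -2*(-18126 + 3726) = -2*(-14400) = 28800)
Z(P, z) = 25 (Z(P, z) = (-5)² = 25)
r - Z(n, -112) = 28800 - 1*25 = 28800 - 25 = 28775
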